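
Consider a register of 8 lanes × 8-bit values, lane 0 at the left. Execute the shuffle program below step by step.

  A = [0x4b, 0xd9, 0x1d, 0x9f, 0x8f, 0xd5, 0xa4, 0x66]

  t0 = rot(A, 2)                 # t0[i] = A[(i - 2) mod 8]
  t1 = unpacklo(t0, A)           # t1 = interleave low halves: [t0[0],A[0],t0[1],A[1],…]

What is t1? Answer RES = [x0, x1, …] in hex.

  t0: a4 66 4b d9 1d 9f 8f d5
  t1: a4 4b 66 d9 4b 1d d9 9f

RES = [0xa4, 0x4b, 0x66, 0xd9, 0x4b, 0x1d, 0xd9, 0x9f]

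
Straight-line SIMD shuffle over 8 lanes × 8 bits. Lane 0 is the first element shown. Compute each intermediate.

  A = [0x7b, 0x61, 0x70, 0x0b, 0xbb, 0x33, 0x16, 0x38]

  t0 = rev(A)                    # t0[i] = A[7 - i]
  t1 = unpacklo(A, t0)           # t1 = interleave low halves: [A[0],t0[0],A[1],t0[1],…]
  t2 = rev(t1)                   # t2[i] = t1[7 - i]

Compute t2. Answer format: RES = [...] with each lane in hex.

→ t0 |38|16|33|bb|0b|70|61|7b|
→ t1 |7b|38|61|16|70|33|0b|bb|
→ t2 |bb|0b|33|70|16|61|38|7b|

RES = [ 0xbb  0x0b  0x33  0x70  0x16  0x61  0x38  0x7b ]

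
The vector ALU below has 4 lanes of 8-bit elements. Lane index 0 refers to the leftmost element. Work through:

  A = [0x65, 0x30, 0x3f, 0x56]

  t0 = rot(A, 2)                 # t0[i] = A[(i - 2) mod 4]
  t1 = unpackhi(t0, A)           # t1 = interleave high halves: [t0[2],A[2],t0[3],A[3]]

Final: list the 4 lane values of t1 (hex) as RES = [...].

RES = [0x65, 0x3f, 0x30, 0x56]

  t0: 3f 56 65 30
  t1: 65 3f 30 56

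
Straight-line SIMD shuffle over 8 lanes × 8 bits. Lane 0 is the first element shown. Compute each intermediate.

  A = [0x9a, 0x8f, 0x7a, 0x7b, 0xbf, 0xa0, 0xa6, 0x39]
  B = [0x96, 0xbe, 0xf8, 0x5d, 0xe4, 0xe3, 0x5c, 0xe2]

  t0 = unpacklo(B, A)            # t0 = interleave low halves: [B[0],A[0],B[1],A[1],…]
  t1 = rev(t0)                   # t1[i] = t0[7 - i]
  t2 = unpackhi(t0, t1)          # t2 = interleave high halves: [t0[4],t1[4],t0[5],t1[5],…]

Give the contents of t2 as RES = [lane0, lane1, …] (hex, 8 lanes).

t0 = [0x96, 0x9a, 0xbe, 0x8f, 0xf8, 0x7a, 0x5d, 0x7b]
t1 = [0x7b, 0x5d, 0x7a, 0xf8, 0x8f, 0xbe, 0x9a, 0x96]
t2 = [0xf8, 0x8f, 0x7a, 0xbe, 0x5d, 0x9a, 0x7b, 0x96]

RES = [0xf8, 0x8f, 0x7a, 0xbe, 0x5d, 0x9a, 0x7b, 0x96]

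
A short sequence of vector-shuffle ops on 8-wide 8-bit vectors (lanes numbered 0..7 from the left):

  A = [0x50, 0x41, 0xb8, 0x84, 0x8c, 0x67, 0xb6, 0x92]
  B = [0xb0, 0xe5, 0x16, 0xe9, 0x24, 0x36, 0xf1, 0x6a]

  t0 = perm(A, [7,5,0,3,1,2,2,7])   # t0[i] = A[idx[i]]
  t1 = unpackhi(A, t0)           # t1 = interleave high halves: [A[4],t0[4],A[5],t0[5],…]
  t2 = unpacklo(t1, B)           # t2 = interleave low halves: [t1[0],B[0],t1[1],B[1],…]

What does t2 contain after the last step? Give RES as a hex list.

→ t0 |92|67|50|84|41|b8|b8|92|
→ t1 |8c|41|67|b8|b6|b8|92|92|
→ t2 |8c|b0|41|e5|67|16|b8|e9|

RES = [0x8c, 0xb0, 0x41, 0xe5, 0x67, 0x16, 0xb8, 0xe9]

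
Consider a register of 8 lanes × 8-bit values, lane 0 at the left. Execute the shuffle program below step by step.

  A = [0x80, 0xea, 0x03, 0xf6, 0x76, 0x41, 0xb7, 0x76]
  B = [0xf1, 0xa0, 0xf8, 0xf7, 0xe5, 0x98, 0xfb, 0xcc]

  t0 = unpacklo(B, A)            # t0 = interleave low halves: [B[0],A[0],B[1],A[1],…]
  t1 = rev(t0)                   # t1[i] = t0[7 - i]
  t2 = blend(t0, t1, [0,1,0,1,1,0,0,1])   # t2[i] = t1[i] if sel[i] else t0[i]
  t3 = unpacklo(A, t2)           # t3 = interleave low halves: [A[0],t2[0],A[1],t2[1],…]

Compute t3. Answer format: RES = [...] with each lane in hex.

RES = [0x80, 0xf1, 0xea, 0xf7, 0x03, 0xa0, 0xf6, 0xf8]

t0 = [0xf1, 0x80, 0xa0, 0xea, 0xf8, 0x03, 0xf7, 0xf6]
t1 = [0xf6, 0xf7, 0x03, 0xf8, 0xea, 0xa0, 0x80, 0xf1]
t2 = [0xf1, 0xf7, 0xa0, 0xf8, 0xea, 0x03, 0xf7, 0xf1]
t3 = [0x80, 0xf1, 0xea, 0xf7, 0x03, 0xa0, 0xf6, 0xf8]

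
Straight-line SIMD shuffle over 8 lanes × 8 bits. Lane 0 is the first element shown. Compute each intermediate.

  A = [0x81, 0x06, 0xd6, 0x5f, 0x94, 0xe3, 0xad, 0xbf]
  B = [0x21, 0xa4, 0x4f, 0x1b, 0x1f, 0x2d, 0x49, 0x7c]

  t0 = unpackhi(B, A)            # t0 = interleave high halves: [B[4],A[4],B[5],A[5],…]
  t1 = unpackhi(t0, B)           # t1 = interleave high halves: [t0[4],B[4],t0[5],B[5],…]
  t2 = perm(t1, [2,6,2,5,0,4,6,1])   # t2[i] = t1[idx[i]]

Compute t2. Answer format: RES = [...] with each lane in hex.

RES = [ 0xad  0xbf  0xad  0x49  0x49  0x7c  0xbf  0x1f ]

  t0: 1f 94 2d e3 49 ad 7c bf
  t1: 49 1f ad 2d 7c 49 bf 7c
  t2: ad bf ad 49 49 7c bf 1f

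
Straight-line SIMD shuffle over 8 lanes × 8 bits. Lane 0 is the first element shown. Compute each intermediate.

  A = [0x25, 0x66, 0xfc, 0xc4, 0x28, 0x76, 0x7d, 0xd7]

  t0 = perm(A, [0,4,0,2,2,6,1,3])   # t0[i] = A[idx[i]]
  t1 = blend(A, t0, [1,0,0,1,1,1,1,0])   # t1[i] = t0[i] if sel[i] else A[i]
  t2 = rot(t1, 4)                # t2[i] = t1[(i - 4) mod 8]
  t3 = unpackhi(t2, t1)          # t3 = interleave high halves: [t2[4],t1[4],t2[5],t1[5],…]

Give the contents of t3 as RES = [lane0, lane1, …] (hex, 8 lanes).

t0 = [0x25, 0x28, 0x25, 0xfc, 0xfc, 0x7d, 0x66, 0xc4]
t1 = [0x25, 0x66, 0xfc, 0xfc, 0xfc, 0x7d, 0x66, 0xd7]
t2 = [0xfc, 0x7d, 0x66, 0xd7, 0x25, 0x66, 0xfc, 0xfc]
t3 = [0x25, 0xfc, 0x66, 0x7d, 0xfc, 0x66, 0xfc, 0xd7]

RES = [ 0x25  0xfc  0x66  0x7d  0xfc  0x66  0xfc  0xd7 ]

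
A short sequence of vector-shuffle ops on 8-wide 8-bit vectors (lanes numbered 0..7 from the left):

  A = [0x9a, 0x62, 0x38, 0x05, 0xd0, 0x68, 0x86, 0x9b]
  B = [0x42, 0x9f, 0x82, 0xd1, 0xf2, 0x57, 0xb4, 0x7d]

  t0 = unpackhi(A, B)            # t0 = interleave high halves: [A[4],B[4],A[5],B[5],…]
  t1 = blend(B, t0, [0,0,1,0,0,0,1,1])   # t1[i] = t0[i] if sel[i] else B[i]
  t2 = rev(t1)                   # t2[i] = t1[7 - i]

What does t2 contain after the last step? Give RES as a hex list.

t0 = [0xd0, 0xf2, 0x68, 0x57, 0x86, 0xb4, 0x9b, 0x7d]
t1 = [0x42, 0x9f, 0x68, 0xd1, 0xf2, 0x57, 0x9b, 0x7d]
t2 = [0x7d, 0x9b, 0x57, 0xf2, 0xd1, 0x68, 0x9f, 0x42]

RES = [0x7d, 0x9b, 0x57, 0xf2, 0xd1, 0x68, 0x9f, 0x42]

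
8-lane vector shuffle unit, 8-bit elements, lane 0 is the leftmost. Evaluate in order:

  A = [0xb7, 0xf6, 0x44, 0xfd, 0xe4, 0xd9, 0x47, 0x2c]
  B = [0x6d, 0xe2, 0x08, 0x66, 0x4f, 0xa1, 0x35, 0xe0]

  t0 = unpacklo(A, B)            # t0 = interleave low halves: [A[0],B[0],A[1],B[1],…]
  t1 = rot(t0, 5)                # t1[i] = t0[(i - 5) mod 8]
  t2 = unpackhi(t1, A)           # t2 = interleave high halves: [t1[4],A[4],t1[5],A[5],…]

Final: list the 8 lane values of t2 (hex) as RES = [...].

t0 = [0xb7, 0x6d, 0xf6, 0xe2, 0x44, 0x08, 0xfd, 0x66]
t1 = [0xe2, 0x44, 0x08, 0xfd, 0x66, 0xb7, 0x6d, 0xf6]
t2 = [0x66, 0xe4, 0xb7, 0xd9, 0x6d, 0x47, 0xf6, 0x2c]

RES = [0x66, 0xe4, 0xb7, 0xd9, 0x6d, 0x47, 0xf6, 0x2c]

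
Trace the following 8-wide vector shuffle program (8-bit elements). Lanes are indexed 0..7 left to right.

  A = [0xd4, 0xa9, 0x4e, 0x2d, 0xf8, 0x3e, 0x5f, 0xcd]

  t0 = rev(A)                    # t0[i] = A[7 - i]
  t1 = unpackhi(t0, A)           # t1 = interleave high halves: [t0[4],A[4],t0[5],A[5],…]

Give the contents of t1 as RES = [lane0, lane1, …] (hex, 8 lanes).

RES = [0x2d, 0xf8, 0x4e, 0x3e, 0xa9, 0x5f, 0xd4, 0xcd]

→ t0 |cd|5f|3e|f8|2d|4e|a9|d4|
→ t1 |2d|f8|4e|3e|a9|5f|d4|cd|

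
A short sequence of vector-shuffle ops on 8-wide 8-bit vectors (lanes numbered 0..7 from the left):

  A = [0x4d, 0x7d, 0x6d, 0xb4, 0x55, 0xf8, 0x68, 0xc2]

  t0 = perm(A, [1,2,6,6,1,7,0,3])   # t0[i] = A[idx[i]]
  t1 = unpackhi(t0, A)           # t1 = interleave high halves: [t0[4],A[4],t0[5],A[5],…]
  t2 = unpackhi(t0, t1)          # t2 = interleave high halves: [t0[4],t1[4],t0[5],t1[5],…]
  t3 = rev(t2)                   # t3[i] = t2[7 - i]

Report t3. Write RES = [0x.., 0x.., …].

→ t0 |7d|6d|68|68|7d|c2|4d|b4|
→ t1 |7d|55|c2|f8|4d|68|b4|c2|
→ t2 |7d|4d|c2|68|4d|b4|b4|c2|
→ t3 |c2|b4|b4|4d|68|c2|4d|7d|

RES = [ 0xc2  0xb4  0xb4  0x4d  0x68  0xc2  0x4d  0x7d ]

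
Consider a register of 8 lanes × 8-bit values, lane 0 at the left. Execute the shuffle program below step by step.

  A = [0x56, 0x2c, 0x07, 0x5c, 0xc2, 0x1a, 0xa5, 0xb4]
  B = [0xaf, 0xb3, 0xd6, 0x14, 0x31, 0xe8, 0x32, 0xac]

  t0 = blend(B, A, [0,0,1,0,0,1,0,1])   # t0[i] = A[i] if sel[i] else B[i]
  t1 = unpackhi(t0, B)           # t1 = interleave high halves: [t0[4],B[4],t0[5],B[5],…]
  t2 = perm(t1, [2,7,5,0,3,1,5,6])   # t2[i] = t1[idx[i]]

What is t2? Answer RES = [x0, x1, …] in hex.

RES = [0x1a, 0xac, 0x32, 0x31, 0xe8, 0x31, 0x32, 0xb4]

t0 = [0xaf, 0xb3, 0x07, 0x14, 0x31, 0x1a, 0x32, 0xb4]
t1 = [0x31, 0x31, 0x1a, 0xe8, 0x32, 0x32, 0xb4, 0xac]
t2 = [0x1a, 0xac, 0x32, 0x31, 0xe8, 0x31, 0x32, 0xb4]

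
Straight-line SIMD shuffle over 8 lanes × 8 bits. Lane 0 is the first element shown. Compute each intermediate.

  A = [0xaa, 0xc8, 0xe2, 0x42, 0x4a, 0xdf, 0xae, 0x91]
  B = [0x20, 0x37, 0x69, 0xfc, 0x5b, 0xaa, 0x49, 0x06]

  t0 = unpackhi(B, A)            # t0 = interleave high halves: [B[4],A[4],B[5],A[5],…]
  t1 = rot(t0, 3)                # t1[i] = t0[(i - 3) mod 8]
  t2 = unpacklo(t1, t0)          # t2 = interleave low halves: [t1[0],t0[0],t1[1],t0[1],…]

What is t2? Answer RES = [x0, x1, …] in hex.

→ t0 |5b|4a|aa|df|49|ae|06|91|
→ t1 |ae|06|91|5b|4a|aa|df|49|
→ t2 |ae|5b|06|4a|91|aa|5b|df|

RES = [ 0xae  0x5b  0x06  0x4a  0x91  0xaa  0x5b  0xdf ]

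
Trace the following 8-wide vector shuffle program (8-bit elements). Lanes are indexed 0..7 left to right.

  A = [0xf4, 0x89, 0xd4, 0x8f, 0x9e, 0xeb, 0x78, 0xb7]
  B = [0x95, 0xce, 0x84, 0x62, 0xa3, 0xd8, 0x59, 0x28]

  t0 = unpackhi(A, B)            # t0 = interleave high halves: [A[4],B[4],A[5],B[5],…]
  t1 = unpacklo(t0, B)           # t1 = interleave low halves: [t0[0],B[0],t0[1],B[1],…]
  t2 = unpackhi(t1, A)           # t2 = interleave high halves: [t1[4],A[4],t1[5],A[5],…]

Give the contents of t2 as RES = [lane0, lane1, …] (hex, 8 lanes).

RES = [0xeb, 0x9e, 0x84, 0xeb, 0xd8, 0x78, 0x62, 0xb7]

→ t0 |9e|a3|eb|d8|78|59|b7|28|
→ t1 |9e|95|a3|ce|eb|84|d8|62|
→ t2 |eb|9e|84|eb|d8|78|62|b7|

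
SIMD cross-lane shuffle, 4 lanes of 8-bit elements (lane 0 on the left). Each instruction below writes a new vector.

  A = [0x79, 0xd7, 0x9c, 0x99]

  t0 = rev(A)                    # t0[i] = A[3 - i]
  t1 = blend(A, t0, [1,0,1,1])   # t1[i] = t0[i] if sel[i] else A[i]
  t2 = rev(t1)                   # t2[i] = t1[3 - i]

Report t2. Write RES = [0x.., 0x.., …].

t0 = [0x99, 0x9c, 0xd7, 0x79]
t1 = [0x99, 0xd7, 0xd7, 0x79]
t2 = [0x79, 0xd7, 0xd7, 0x99]

RES = [ 0x79  0xd7  0xd7  0x99 ]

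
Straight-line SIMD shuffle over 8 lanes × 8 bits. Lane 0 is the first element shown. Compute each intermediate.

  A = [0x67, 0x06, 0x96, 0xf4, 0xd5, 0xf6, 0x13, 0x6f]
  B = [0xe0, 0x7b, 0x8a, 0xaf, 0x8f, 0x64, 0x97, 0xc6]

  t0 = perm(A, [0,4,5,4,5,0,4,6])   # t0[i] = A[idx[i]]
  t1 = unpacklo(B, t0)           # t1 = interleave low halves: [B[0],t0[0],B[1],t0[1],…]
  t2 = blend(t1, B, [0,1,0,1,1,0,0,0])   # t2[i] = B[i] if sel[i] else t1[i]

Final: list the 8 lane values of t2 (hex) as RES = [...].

RES = [0xe0, 0x7b, 0x7b, 0xaf, 0x8f, 0xf6, 0xaf, 0xd5]

  t0: 67 d5 f6 d5 f6 67 d5 13
  t1: e0 67 7b d5 8a f6 af d5
  t2: e0 7b 7b af 8f f6 af d5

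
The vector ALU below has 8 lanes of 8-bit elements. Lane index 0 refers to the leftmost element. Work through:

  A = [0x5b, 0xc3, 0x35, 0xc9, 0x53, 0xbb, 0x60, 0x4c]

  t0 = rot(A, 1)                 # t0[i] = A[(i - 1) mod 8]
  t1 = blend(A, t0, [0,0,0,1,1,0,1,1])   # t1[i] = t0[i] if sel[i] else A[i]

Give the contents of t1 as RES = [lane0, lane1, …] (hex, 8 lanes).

→ t0 |4c|5b|c3|35|c9|53|bb|60|
→ t1 |5b|c3|35|35|c9|bb|bb|60|

RES = [0x5b, 0xc3, 0x35, 0x35, 0xc9, 0xbb, 0xbb, 0x60]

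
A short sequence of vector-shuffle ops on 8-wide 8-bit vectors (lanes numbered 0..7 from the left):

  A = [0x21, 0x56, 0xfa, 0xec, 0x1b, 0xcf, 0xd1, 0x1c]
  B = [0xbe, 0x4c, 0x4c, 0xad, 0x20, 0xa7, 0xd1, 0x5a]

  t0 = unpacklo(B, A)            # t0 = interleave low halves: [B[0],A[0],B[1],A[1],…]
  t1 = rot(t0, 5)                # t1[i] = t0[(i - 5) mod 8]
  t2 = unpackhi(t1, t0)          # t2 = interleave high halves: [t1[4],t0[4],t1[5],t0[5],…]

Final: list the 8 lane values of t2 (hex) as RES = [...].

  t0: be 21 4c 56 4c fa ad ec
  t1: 56 4c fa ad ec be 21 4c
  t2: ec 4c be fa 21 ad 4c ec

RES = [ 0xec  0x4c  0xbe  0xfa  0x21  0xad  0x4c  0xec ]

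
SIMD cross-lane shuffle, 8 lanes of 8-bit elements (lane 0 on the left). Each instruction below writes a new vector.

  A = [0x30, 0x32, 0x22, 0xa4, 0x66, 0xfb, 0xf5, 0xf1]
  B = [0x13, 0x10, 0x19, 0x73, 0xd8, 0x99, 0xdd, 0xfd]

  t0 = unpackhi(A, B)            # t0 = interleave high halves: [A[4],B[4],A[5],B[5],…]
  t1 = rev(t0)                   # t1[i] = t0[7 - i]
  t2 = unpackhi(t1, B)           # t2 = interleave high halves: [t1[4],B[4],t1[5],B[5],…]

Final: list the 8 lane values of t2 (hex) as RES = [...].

RES = [ 0x99  0xd8  0xfb  0x99  0xd8  0xdd  0x66  0xfd ]

  t0: 66 d8 fb 99 f5 dd f1 fd
  t1: fd f1 dd f5 99 fb d8 66
  t2: 99 d8 fb 99 d8 dd 66 fd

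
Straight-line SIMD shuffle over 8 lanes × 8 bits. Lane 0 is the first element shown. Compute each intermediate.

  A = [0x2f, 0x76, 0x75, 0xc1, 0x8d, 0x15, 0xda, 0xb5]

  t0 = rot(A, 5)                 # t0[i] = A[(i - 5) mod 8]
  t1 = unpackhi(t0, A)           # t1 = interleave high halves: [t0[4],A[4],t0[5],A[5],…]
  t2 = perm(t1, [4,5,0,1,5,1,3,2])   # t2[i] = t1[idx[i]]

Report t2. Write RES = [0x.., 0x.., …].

RES = [ 0x76  0xda  0xb5  0x8d  0xda  0x8d  0x15  0x2f ]

  t0: c1 8d 15 da b5 2f 76 75
  t1: b5 8d 2f 15 76 da 75 b5
  t2: 76 da b5 8d da 8d 15 2f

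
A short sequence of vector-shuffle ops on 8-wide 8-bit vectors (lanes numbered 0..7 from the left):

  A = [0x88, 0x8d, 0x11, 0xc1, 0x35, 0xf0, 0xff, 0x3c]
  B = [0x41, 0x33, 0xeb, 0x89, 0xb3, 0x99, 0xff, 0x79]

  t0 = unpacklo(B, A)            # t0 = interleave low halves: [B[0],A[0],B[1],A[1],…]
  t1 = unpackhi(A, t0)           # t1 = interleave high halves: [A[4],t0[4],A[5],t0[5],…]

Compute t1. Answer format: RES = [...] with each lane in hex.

t0 = [0x41, 0x88, 0x33, 0x8d, 0xeb, 0x11, 0x89, 0xc1]
t1 = [0x35, 0xeb, 0xf0, 0x11, 0xff, 0x89, 0x3c, 0xc1]

RES = [0x35, 0xeb, 0xf0, 0x11, 0xff, 0x89, 0x3c, 0xc1]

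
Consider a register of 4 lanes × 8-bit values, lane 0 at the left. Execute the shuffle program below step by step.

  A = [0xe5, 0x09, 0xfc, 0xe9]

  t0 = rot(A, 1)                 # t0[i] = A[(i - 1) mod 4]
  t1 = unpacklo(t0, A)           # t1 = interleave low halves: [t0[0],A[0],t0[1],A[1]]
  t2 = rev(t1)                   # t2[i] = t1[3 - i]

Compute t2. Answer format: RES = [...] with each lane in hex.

RES = [ 0x09  0xe5  0xe5  0xe9 ]

t0 = [0xe9, 0xe5, 0x09, 0xfc]
t1 = [0xe9, 0xe5, 0xe5, 0x09]
t2 = [0x09, 0xe5, 0xe5, 0xe9]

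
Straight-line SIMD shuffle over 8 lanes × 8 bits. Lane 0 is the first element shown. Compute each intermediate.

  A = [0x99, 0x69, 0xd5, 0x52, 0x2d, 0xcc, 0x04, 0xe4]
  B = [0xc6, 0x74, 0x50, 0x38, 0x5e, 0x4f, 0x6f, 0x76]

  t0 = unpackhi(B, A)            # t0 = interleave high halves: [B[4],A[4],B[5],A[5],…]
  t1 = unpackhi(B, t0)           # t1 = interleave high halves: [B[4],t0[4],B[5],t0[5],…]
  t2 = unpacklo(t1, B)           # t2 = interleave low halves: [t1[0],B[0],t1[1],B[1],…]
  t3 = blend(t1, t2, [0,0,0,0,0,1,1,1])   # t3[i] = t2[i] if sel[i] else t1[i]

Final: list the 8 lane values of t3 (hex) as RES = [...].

  t0: 5e 2d 4f cc 6f 04 76 e4
  t1: 5e 6f 4f 04 6f 76 76 e4
  t2: 5e c6 6f 74 4f 50 04 38
  t3: 5e 6f 4f 04 6f 50 04 38

RES = [0x5e, 0x6f, 0x4f, 0x04, 0x6f, 0x50, 0x04, 0x38]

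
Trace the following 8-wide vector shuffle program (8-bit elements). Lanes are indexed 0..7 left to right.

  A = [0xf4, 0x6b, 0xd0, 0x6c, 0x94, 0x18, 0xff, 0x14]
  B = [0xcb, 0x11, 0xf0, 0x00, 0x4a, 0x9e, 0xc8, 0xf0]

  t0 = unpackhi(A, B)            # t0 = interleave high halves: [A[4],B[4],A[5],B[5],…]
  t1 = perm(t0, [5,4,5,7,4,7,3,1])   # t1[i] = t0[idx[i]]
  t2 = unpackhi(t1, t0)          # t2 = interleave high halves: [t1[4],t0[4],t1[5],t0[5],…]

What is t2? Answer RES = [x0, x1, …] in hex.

→ t0 |94|4a|18|9e|ff|c8|14|f0|
→ t1 |c8|ff|c8|f0|ff|f0|9e|4a|
→ t2 |ff|ff|f0|c8|9e|14|4a|f0|

RES = [0xff, 0xff, 0xf0, 0xc8, 0x9e, 0x14, 0x4a, 0xf0]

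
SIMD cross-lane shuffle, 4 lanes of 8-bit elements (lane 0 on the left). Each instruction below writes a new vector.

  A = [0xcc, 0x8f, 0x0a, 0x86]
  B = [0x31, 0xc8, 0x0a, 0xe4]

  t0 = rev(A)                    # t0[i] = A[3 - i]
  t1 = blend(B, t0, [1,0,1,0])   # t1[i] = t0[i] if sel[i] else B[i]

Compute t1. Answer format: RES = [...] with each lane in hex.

  t0: 86 0a 8f cc
  t1: 86 c8 8f e4

RES = [0x86, 0xc8, 0x8f, 0xe4]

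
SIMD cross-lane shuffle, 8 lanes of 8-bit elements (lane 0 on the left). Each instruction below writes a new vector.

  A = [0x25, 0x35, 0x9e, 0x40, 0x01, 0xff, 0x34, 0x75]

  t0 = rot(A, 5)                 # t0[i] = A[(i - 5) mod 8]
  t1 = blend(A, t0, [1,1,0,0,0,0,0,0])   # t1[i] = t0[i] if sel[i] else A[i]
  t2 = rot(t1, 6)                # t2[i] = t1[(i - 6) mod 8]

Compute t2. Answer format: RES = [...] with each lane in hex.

RES = [ 0x9e  0x40  0x01  0xff  0x34  0x75  0x40  0x01 ]

→ t0 |40|01|ff|34|75|25|35|9e|
→ t1 |40|01|9e|40|01|ff|34|75|
→ t2 |9e|40|01|ff|34|75|40|01|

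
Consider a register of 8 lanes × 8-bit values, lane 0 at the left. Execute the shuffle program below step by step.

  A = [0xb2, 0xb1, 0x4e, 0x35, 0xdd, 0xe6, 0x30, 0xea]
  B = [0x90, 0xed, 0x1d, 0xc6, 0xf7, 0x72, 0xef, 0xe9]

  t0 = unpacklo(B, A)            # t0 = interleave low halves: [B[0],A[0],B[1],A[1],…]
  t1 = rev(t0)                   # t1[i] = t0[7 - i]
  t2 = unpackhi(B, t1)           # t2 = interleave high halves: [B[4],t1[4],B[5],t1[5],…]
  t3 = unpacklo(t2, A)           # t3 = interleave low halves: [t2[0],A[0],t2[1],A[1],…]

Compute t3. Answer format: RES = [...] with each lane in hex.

  t0: 90 b2 ed b1 1d 4e c6 35
  t1: 35 c6 4e 1d b1 ed b2 90
  t2: f7 b1 72 ed ef b2 e9 90
  t3: f7 b2 b1 b1 72 4e ed 35

RES = [ 0xf7  0xb2  0xb1  0xb1  0x72  0x4e  0xed  0x35 ]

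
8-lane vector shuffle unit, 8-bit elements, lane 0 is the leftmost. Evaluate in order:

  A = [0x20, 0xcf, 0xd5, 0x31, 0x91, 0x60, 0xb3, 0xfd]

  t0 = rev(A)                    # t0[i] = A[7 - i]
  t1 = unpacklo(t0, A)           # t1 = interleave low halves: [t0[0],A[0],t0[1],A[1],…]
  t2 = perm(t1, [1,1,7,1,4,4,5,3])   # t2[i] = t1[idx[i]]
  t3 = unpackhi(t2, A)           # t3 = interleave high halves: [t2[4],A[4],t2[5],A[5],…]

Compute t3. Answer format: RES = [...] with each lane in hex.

RES = [0x60, 0x91, 0x60, 0x60, 0xd5, 0xb3, 0xcf, 0xfd]

  t0: fd b3 60 91 31 d5 cf 20
  t1: fd 20 b3 cf 60 d5 91 31
  t2: 20 20 31 20 60 60 d5 cf
  t3: 60 91 60 60 d5 b3 cf fd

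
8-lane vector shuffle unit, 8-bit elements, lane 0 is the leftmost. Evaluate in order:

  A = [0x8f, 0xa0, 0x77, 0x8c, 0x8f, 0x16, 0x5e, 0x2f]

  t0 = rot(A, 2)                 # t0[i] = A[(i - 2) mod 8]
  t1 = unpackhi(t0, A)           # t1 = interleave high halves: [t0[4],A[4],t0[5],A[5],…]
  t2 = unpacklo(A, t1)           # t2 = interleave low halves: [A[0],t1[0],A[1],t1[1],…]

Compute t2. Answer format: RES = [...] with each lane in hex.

RES = [ 0x8f  0x77  0xa0  0x8f  0x77  0x8c  0x8c  0x16 ]

→ t0 |5e|2f|8f|a0|77|8c|8f|16|
→ t1 |77|8f|8c|16|8f|5e|16|2f|
→ t2 |8f|77|a0|8f|77|8c|8c|16|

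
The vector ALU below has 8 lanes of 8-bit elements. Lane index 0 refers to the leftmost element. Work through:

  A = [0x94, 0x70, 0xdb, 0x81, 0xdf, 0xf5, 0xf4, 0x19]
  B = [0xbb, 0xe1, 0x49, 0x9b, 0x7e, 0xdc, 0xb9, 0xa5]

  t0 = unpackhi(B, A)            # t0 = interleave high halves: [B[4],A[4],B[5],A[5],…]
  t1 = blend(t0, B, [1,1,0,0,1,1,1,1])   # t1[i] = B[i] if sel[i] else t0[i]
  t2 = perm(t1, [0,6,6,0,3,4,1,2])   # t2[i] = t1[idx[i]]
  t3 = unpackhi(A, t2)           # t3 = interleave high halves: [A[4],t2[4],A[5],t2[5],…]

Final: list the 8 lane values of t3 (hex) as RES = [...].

→ t0 |7e|df|dc|f5|b9|f4|a5|19|
→ t1 |bb|e1|dc|f5|7e|dc|b9|a5|
→ t2 |bb|b9|b9|bb|f5|7e|e1|dc|
→ t3 |df|f5|f5|7e|f4|e1|19|dc|

RES = [ 0xdf  0xf5  0xf5  0x7e  0xf4  0xe1  0x19  0xdc ]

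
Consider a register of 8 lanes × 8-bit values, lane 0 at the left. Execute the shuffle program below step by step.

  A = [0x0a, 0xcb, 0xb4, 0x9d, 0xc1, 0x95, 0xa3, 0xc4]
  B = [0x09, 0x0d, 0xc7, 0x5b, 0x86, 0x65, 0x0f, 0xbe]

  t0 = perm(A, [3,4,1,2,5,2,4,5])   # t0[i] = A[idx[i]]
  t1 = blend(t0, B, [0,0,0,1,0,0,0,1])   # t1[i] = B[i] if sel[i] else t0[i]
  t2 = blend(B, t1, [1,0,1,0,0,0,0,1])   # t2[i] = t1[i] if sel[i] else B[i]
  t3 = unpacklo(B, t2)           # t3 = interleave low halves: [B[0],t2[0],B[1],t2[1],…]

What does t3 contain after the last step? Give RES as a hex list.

  t0: 9d c1 cb b4 95 b4 c1 95
  t1: 9d c1 cb 5b 95 b4 c1 be
  t2: 9d 0d cb 5b 86 65 0f be
  t3: 09 9d 0d 0d c7 cb 5b 5b

RES = [0x09, 0x9d, 0x0d, 0x0d, 0xc7, 0xcb, 0x5b, 0x5b]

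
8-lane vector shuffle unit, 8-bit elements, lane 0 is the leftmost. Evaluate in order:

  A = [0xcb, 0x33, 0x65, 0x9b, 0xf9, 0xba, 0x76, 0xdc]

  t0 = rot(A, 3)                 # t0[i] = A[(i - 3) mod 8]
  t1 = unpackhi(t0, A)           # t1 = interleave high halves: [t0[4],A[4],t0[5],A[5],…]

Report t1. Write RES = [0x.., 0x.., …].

  t0: ba 76 dc cb 33 65 9b f9
  t1: 33 f9 65 ba 9b 76 f9 dc

RES = [ 0x33  0xf9  0x65  0xba  0x9b  0x76  0xf9  0xdc ]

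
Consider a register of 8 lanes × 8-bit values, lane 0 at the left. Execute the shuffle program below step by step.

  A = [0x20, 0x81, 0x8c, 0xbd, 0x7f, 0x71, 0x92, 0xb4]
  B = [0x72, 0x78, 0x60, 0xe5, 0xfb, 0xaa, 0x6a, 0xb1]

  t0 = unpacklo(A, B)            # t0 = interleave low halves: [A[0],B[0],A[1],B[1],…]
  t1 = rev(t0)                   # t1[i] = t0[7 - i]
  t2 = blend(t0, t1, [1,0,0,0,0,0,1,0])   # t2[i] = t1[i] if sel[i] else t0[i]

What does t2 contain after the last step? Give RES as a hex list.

RES = [0xe5, 0x72, 0x81, 0x78, 0x8c, 0x60, 0x72, 0xe5]

t0 = [0x20, 0x72, 0x81, 0x78, 0x8c, 0x60, 0xbd, 0xe5]
t1 = [0xe5, 0xbd, 0x60, 0x8c, 0x78, 0x81, 0x72, 0x20]
t2 = [0xe5, 0x72, 0x81, 0x78, 0x8c, 0x60, 0x72, 0xe5]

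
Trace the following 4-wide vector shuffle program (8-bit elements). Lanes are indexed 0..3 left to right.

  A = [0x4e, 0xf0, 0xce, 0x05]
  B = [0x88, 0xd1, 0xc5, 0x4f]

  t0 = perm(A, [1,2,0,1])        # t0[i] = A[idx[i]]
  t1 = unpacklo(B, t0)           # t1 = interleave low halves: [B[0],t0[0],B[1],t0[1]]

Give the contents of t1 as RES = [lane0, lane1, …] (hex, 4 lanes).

RES = [ 0x88  0xf0  0xd1  0xce ]

→ t0 |f0|ce|4e|f0|
→ t1 |88|f0|d1|ce|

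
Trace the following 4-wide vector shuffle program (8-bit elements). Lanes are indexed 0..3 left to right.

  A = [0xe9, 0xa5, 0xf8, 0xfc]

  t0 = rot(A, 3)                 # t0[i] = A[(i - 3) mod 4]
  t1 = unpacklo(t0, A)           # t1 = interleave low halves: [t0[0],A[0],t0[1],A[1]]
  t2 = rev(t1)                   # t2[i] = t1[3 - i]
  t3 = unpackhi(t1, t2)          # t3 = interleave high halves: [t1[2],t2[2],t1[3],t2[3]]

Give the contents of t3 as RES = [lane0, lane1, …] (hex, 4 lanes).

t0 = [0xa5, 0xf8, 0xfc, 0xe9]
t1 = [0xa5, 0xe9, 0xf8, 0xa5]
t2 = [0xa5, 0xf8, 0xe9, 0xa5]
t3 = [0xf8, 0xe9, 0xa5, 0xa5]

RES = [ 0xf8  0xe9  0xa5  0xa5 ]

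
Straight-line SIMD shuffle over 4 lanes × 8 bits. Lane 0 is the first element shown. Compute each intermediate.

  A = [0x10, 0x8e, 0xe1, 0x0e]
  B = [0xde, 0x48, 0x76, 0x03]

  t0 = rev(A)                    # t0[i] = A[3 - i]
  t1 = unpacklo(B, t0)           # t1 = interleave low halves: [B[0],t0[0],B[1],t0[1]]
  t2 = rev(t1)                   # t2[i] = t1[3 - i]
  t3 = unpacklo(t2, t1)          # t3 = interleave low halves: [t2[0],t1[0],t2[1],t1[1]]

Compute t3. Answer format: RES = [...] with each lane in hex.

RES = [0xe1, 0xde, 0x48, 0x0e]

t0 = [0x0e, 0xe1, 0x8e, 0x10]
t1 = [0xde, 0x0e, 0x48, 0xe1]
t2 = [0xe1, 0x48, 0x0e, 0xde]
t3 = [0xe1, 0xde, 0x48, 0x0e]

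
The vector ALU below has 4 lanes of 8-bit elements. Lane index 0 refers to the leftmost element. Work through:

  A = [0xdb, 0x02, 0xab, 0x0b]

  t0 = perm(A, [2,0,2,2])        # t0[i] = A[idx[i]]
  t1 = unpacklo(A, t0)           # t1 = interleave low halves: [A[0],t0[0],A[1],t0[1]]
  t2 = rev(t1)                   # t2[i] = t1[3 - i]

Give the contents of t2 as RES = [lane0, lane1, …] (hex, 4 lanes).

RES = [0xdb, 0x02, 0xab, 0xdb]

→ t0 |ab|db|ab|ab|
→ t1 |db|ab|02|db|
→ t2 |db|02|ab|db|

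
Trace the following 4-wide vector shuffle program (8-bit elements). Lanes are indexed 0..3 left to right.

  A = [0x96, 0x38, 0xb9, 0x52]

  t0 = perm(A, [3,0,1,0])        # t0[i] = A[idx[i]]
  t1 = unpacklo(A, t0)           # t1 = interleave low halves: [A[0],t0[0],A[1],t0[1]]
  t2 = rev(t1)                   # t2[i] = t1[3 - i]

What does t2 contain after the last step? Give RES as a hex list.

  t0: 52 96 38 96
  t1: 96 52 38 96
  t2: 96 38 52 96

RES = [0x96, 0x38, 0x52, 0x96]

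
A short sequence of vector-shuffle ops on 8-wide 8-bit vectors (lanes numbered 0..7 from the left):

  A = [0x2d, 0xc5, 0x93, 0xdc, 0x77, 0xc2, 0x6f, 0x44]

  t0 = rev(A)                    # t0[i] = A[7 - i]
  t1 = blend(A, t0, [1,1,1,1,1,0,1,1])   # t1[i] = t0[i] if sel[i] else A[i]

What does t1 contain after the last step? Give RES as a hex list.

t0 = [0x44, 0x6f, 0xc2, 0x77, 0xdc, 0x93, 0xc5, 0x2d]
t1 = [0x44, 0x6f, 0xc2, 0x77, 0xdc, 0xc2, 0xc5, 0x2d]

RES = [ 0x44  0x6f  0xc2  0x77  0xdc  0xc2  0xc5  0x2d ]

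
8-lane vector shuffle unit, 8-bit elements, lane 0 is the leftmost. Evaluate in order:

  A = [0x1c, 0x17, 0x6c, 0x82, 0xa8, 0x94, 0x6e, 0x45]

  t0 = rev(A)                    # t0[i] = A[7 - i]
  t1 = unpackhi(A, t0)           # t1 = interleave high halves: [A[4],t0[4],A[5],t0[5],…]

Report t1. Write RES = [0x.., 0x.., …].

t0 = [0x45, 0x6e, 0x94, 0xa8, 0x82, 0x6c, 0x17, 0x1c]
t1 = [0xa8, 0x82, 0x94, 0x6c, 0x6e, 0x17, 0x45, 0x1c]

RES = [ 0xa8  0x82  0x94  0x6c  0x6e  0x17  0x45  0x1c ]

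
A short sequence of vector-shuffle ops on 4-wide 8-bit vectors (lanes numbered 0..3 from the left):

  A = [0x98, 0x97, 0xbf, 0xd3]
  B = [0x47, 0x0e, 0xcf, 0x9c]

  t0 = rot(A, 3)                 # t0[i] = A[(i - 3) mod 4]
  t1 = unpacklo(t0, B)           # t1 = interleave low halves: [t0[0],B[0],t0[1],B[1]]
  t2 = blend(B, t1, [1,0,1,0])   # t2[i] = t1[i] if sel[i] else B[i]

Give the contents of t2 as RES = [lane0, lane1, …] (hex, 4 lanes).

→ t0 |97|bf|d3|98|
→ t1 |97|47|bf|0e|
→ t2 |97|0e|bf|9c|

RES = [0x97, 0x0e, 0xbf, 0x9c]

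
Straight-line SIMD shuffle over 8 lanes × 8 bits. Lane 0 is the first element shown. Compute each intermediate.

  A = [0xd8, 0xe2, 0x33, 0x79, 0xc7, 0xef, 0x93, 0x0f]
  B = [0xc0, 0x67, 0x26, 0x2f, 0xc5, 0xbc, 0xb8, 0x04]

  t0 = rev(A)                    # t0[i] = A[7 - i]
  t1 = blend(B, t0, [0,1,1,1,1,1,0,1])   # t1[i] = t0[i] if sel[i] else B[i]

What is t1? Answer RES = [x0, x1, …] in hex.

RES = [0xc0, 0x93, 0xef, 0xc7, 0x79, 0x33, 0xb8, 0xd8]

  t0: 0f 93 ef c7 79 33 e2 d8
  t1: c0 93 ef c7 79 33 b8 d8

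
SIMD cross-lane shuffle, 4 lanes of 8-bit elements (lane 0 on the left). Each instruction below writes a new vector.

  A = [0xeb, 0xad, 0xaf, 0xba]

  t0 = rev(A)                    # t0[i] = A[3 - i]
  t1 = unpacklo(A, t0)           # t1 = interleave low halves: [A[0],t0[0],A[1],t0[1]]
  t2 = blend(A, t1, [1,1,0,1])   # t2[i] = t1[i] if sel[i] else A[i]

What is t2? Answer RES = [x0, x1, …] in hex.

→ t0 |ba|af|ad|eb|
→ t1 |eb|ba|ad|af|
→ t2 |eb|ba|af|af|

RES = [0xeb, 0xba, 0xaf, 0xaf]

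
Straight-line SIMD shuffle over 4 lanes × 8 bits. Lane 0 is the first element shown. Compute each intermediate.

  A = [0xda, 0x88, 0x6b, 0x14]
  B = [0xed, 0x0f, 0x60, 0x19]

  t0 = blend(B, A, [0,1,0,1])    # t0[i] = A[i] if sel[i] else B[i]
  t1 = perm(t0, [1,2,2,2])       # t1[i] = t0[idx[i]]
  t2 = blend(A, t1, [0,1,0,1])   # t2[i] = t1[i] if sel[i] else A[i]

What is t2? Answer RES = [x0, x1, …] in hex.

  t0: ed 88 60 14
  t1: 88 60 60 60
  t2: da 60 6b 60

RES = [0xda, 0x60, 0x6b, 0x60]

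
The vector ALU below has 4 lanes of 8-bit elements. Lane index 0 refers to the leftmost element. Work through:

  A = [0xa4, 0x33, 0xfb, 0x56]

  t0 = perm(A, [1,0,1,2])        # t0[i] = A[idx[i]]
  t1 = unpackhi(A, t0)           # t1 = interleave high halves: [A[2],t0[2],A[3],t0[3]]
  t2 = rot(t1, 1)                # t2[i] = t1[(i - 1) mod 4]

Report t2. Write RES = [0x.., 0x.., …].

t0 = [0x33, 0xa4, 0x33, 0xfb]
t1 = [0xfb, 0x33, 0x56, 0xfb]
t2 = [0xfb, 0xfb, 0x33, 0x56]

RES = [ 0xfb  0xfb  0x33  0x56 ]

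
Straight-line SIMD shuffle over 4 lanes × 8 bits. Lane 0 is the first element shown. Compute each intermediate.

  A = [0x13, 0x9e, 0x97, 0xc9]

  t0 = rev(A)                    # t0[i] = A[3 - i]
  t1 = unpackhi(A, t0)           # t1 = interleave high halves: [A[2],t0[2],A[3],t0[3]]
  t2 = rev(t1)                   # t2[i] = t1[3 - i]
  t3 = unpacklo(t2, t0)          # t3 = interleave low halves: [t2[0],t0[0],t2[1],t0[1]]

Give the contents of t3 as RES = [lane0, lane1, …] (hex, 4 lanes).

RES = [0x13, 0xc9, 0xc9, 0x97]

t0 = [0xc9, 0x97, 0x9e, 0x13]
t1 = [0x97, 0x9e, 0xc9, 0x13]
t2 = [0x13, 0xc9, 0x9e, 0x97]
t3 = [0x13, 0xc9, 0xc9, 0x97]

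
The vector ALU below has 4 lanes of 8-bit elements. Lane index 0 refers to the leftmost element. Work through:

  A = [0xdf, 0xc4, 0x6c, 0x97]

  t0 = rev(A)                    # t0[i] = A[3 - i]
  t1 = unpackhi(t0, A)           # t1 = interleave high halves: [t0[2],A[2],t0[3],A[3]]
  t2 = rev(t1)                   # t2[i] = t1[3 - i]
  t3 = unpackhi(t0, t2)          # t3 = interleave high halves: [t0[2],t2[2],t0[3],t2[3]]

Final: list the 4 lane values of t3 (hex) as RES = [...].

  t0: 97 6c c4 df
  t1: c4 6c df 97
  t2: 97 df 6c c4
  t3: c4 6c df c4

RES = [ 0xc4  0x6c  0xdf  0xc4 ]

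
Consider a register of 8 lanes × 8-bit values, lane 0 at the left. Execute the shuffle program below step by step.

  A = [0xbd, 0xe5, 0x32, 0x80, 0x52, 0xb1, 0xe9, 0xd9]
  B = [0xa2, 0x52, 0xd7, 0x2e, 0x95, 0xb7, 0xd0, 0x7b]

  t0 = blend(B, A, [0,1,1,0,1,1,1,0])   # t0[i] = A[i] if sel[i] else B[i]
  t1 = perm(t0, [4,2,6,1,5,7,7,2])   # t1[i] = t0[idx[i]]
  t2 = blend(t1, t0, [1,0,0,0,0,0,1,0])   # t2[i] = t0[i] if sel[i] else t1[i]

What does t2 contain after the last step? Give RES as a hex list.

RES = [ 0xa2  0x32  0xe9  0xe5  0xb1  0x7b  0xe9  0x32 ]

  t0: a2 e5 32 2e 52 b1 e9 7b
  t1: 52 32 e9 e5 b1 7b 7b 32
  t2: a2 32 e9 e5 b1 7b e9 32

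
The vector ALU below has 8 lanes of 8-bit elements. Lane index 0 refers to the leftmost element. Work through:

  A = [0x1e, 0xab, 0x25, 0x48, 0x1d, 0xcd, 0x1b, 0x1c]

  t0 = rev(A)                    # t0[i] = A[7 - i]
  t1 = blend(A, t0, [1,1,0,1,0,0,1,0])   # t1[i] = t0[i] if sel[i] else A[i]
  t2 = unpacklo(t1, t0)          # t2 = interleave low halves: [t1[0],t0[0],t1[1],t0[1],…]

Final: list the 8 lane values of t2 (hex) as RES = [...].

RES = [0x1c, 0x1c, 0x1b, 0x1b, 0x25, 0xcd, 0x1d, 0x1d]

t0 = [0x1c, 0x1b, 0xcd, 0x1d, 0x48, 0x25, 0xab, 0x1e]
t1 = [0x1c, 0x1b, 0x25, 0x1d, 0x1d, 0xcd, 0xab, 0x1c]
t2 = [0x1c, 0x1c, 0x1b, 0x1b, 0x25, 0xcd, 0x1d, 0x1d]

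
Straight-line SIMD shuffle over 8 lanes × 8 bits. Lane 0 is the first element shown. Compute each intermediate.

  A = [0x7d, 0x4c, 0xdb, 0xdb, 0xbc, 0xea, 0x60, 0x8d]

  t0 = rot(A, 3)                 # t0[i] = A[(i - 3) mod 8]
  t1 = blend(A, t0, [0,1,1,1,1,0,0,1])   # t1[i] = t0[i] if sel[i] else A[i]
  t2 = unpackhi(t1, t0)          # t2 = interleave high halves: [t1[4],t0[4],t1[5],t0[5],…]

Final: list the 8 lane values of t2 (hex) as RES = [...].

RES = [ 0x4c  0x4c  0xea  0xdb  0x60  0xdb  0xbc  0xbc ]

t0 = [0xea, 0x60, 0x8d, 0x7d, 0x4c, 0xdb, 0xdb, 0xbc]
t1 = [0x7d, 0x60, 0x8d, 0x7d, 0x4c, 0xea, 0x60, 0xbc]
t2 = [0x4c, 0x4c, 0xea, 0xdb, 0x60, 0xdb, 0xbc, 0xbc]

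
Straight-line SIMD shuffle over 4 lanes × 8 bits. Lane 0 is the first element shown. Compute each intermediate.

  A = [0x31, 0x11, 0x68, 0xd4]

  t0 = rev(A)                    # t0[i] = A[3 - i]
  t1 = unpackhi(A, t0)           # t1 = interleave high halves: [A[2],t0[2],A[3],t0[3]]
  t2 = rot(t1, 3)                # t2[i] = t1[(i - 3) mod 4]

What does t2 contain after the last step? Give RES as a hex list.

RES = [ 0x11  0xd4  0x31  0x68 ]

  t0: d4 68 11 31
  t1: 68 11 d4 31
  t2: 11 d4 31 68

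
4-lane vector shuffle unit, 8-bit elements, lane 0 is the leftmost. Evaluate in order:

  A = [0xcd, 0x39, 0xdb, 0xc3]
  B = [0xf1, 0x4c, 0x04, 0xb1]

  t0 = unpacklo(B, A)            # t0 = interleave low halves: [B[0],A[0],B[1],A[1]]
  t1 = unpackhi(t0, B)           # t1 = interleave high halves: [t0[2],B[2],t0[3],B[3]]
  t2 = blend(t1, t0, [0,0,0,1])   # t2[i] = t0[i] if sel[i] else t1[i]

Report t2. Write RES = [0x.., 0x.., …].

RES = [ 0x4c  0x04  0x39  0x39 ]

  t0: f1 cd 4c 39
  t1: 4c 04 39 b1
  t2: 4c 04 39 39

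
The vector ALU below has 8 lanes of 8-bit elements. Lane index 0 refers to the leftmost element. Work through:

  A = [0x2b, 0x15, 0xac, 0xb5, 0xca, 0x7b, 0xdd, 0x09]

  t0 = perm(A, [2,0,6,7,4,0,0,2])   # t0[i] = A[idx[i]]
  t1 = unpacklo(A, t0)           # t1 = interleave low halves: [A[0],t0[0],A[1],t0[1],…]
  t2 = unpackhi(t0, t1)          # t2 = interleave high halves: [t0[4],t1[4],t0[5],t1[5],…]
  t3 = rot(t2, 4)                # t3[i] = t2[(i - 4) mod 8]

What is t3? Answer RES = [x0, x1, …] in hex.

t0 = [0xac, 0x2b, 0xdd, 0x09, 0xca, 0x2b, 0x2b, 0xac]
t1 = [0x2b, 0xac, 0x15, 0x2b, 0xac, 0xdd, 0xb5, 0x09]
t2 = [0xca, 0xac, 0x2b, 0xdd, 0x2b, 0xb5, 0xac, 0x09]
t3 = [0x2b, 0xb5, 0xac, 0x09, 0xca, 0xac, 0x2b, 0xdd]

RES = [ 0x2b  0xb5  0xac  0x09  0xca  0xac  0x2b  0xdd ]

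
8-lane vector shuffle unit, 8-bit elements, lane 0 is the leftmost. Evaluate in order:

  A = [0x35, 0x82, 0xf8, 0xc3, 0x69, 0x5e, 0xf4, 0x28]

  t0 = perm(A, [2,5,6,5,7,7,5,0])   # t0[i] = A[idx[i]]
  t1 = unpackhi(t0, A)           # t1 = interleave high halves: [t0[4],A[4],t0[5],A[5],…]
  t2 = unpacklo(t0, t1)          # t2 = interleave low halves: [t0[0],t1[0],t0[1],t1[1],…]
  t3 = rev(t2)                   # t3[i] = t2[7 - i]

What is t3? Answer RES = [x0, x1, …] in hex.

→ t0 |f8|5e|f4|5e|28|28|5e|35|
→ t1 |28|69|28|5e|5e|f4|35|28|
→ t2 |f8|28|5e|69|f4|28|5e|5e|
→ t3 |5e|5e|28|f4|69|5e|28|f8|

RES = [ 0x5e  0x5e  0x28  0xf4  0x69  0x5e  0x28  0xf8 ]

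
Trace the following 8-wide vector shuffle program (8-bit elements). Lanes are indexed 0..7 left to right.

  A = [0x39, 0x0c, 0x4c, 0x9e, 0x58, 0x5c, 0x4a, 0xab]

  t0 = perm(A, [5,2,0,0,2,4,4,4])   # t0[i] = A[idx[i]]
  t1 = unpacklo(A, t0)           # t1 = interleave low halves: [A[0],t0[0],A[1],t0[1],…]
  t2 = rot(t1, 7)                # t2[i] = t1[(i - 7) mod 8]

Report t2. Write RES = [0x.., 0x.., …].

RES = [ 0x5c  0x0c  0x4c  0x4c  0x39  0x9e  0x39  0x39 ]

→ t0 |5c|4c|39|39|4c|58|58|58|
→ t1 |39|5c|0c|4c|4c|39|9e|39|
→ t2 |5c|0c|4c|4c|39|9e|39|39|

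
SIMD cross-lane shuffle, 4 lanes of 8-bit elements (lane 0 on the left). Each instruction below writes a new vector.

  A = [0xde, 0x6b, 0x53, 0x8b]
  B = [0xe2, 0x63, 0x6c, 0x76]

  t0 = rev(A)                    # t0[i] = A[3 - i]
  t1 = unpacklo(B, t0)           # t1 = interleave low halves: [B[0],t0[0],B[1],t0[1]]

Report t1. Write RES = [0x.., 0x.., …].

→ t0 |8b|53|6b|de|
→ t1 |e2|8b|63|53|

RES = [ 0xe2  0x8b  0x63  0x53 ]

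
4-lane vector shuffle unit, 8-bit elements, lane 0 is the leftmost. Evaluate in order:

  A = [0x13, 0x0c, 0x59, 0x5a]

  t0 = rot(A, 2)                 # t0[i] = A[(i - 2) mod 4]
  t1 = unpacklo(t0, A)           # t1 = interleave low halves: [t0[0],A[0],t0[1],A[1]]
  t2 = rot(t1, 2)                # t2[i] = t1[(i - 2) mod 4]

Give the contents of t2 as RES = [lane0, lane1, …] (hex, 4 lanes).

RES = [0x5a, 0x0c, 0x59, 0x13]

  t0: 59 5a 13 0c
  t1: 59 13 5a 0c
  t2: 5a 0c 59 13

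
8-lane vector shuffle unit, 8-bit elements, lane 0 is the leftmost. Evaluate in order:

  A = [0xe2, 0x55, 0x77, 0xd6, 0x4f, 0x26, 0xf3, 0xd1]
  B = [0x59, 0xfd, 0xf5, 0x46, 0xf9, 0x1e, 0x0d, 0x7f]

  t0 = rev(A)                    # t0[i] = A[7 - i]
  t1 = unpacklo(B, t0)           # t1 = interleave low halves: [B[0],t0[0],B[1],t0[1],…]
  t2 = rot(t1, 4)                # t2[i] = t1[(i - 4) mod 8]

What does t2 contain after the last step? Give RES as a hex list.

t0 = [0xd1, 0xf3, 0x26, 0x4f, 0xd6, 0x77, 0x55, 0xe2]
t1 = [0x59, 0xd1, 0xfd, 0xf3, 0xf5, 0x26, 0x46, 0x4f]
t2 = [0xf5, 0x26, 0x46, 0x4f, 0x59, 0xd1, 0xfd, 0xf3]

RES = [0xf5, 0x26, 0x46, 0x4f, 0x59, 0xd1, 0xfd, 0xf3]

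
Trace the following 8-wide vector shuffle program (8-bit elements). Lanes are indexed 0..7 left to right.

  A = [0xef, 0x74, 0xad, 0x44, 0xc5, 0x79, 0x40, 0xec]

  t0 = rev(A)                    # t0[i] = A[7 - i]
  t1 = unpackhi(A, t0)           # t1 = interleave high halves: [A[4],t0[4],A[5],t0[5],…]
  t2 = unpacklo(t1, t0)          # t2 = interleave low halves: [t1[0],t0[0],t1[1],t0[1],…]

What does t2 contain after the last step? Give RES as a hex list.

RES = [ 0xc5  0xec  0x44  0x40  0x79  0x79  0xad  0xc5 ]

  t0: ec 40 79 c5 44 ad 74 ef
  t1: c5 44 79 ad 40 74 ec ef
  t2: c5 ec 44 40 79 79 ad c5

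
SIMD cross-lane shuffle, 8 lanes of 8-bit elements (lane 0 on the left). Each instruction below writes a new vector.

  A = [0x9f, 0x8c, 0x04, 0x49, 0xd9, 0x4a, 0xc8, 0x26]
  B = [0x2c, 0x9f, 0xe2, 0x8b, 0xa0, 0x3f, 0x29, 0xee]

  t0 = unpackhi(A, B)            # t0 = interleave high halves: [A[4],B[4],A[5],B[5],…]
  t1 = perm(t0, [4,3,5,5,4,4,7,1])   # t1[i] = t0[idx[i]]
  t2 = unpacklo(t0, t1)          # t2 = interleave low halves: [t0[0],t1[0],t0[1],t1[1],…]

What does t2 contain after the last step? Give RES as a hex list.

→ t0 |d9|a0|4a|3f|c8|29|26|ee|
→ t1 |c8|3f|29|29|c8|c8|ee|a0|
→ t2 |d9|c8|a0|3f|4a|29|3f|29|

RES = [ 0xd9  0xc8  0xa0  0x3f  0x4a  0x29  0x3f  0x29 ]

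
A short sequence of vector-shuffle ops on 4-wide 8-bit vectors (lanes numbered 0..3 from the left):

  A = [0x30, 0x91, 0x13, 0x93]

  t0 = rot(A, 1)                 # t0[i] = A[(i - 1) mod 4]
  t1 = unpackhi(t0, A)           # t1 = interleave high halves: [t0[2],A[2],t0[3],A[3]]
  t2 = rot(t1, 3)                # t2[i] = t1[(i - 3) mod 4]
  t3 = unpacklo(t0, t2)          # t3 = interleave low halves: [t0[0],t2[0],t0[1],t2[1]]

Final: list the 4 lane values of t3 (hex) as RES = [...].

RES = [ 0x93  0x13  0x30  0x13 ]

  t0: 93 30 91 13
  t1: 91 13 13 93
  t2: 13 13 93 91
  t3: 93 13 30 13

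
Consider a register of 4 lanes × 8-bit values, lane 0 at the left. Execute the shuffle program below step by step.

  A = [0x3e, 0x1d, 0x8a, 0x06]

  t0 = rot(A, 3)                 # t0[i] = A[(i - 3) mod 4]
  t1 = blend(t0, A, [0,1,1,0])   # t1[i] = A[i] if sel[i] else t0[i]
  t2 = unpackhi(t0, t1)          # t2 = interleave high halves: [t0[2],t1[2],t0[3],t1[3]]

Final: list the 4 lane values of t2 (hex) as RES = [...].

→ t0 |1d|8a|06|3e|
→ t1 |1d|1d|8a|3e|
→ t2 |06|8a|3e|3e|

RES = [ 0x06  0x8a  0x3e  0x3e ]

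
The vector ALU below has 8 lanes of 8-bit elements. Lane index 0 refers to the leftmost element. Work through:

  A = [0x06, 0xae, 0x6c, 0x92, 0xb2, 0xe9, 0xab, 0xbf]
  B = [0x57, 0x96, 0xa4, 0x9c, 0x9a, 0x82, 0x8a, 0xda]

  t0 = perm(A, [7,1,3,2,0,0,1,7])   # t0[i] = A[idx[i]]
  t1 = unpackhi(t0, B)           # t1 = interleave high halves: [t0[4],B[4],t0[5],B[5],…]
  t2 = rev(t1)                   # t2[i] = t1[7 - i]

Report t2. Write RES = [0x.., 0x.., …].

RES = [ 0xda  0xbf  0x8a  0xae  0x82  0x06  0x9a  0x06 ]

→ t0 |bf|ae|92|6c|06|06|ae|bf|
→ t1 |06|9a|06|82|ae|8a|bf|da|
→ t2 |da|bf|8a|ae|82|06|9a|06|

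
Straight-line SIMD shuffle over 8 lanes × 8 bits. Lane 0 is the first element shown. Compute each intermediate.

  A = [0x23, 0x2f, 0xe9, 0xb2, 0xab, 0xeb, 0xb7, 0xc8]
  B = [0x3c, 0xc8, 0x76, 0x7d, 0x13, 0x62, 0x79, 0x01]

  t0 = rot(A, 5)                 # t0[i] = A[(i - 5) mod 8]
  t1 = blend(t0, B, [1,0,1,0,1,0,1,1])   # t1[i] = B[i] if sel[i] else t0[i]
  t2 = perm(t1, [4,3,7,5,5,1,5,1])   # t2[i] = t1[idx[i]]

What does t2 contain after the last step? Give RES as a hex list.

t0 = [0xb2, 0xab, 0xeb, 0xb7, 0xc8, 0x23, 0x2f, 0xe9]
t1 = [0x3c, 0xab, 0x76, 0xb7, 0x13, 0x23, 0x79, 0x01]
t2 = [0x13, 0xb7, 0x01, 0x23, 0x23, 0xab, 0x23, 0xab]

RES = [0x13, 0xb7, 0x01, 0x23, 0x23, 0xab, 0x23, 0xab]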